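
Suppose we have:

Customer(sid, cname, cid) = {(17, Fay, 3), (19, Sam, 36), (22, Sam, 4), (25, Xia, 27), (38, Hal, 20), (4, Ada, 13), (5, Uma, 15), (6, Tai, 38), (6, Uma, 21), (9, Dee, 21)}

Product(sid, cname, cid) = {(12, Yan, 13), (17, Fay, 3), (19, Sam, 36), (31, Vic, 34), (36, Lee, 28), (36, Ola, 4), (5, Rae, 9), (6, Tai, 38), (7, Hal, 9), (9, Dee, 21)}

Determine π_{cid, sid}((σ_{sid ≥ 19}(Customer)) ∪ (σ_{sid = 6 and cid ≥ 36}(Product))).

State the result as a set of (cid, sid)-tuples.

Selection sid ≥ 19: {(19, Sam, 36), (22, Sam, 4), (25, Xia, 27), (38, Hal, 20)}
Selection sid = 6 and cid ≥ 36: {(6, Tai, 38)}
Union: {(19, Sam, 36), (22, Sam, 4), (25, Xia, 27), (38, Hal, 20)} with {(6, Tai, 38)} → {(19, Sam, 36), (22, Sam, 4), (25, Xia, 27), (38, Hal, 20), (6, Tai, 38)}
π[cid, sid]: project onto (cid, sid) → {(20, 38), (27, 25), (36, 19), (38, 6), (4, 22)}

{(20, 38), (27, 25), (36, 19), (38, 6), (4, 22)}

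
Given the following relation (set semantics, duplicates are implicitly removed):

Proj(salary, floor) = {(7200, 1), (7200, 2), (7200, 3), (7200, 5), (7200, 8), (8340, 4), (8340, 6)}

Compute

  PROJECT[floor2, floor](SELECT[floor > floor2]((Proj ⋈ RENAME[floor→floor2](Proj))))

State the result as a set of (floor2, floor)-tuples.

{(1, 2), (1, 3), (1, 5), (1, 8), (2, 3), (2, 5), (2, 8), (3, 5), (3, 8), (4, 6), (5, 8)}

ρ[floor→floor2]: schema becomes (salary, floor2); tuples unchanged.
Proj ⋈ RENAME[floor→floor2](Proj) (natural join on salary): {(7200, 1, 1), (7200, 1, 2), (7200, 1, 3), (7200, 1, 5), (7200, 1, 8), (7200, 2, 1), (7200, 2, 2), (7200, 2, 3), (7200, 2, 5), (7200, 2, 8), (7200, 3, 1), (7200, 3, 2), (7200, 3, 3), (7200, 3, 5), (7200, 3, 8), (7200, 5, 1), (7200, 5, 2), (7200, 5, 3), (7200, 5, 5), (7200, 5, 8), (7200, 8, 1), (7200, 8, 2), (7200, 8, 3), (7200, 8, 5), (7200, 8, 8), (8340, 4, 4), (8340, 4, 6), (8340, 6, 4), (8340, 6, 6)}
σ[floor > floor2]: keep tuples satisfying floor > floor2 → {(7200, 2, 1), (7200, 3, 1), (7200, 3, 2), (7200, 5, 1), (7200, 5, 2), (7200, 5, 3), (7200, 8, 1), (7200, 8, 2), (7200, 8, 3), (7200, 8, 5), (8340, 6, 4)}
π[floor2, floor]: project onto (floor2, floor) → {(1, 2), (1, 3), (1, 5), (1, 8), (2, 3), (2, 5), (2, 8), (3, 5), (3, 8), (4, 6), (5, 8)}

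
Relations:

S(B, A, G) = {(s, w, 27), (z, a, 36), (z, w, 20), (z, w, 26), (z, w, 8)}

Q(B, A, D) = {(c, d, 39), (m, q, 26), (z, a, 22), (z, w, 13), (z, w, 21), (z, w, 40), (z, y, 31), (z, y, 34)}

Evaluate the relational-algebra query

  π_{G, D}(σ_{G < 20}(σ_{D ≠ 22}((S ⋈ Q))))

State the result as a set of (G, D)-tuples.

Joining S and Q on B, A yields {(z, a, 36, 22), (z, w, 20, 13), (z, w, 20, 21), (z, w, 20, 40), (z, w, 26, 13), (z, w, 26, 21), (z, w, 26, 40), (z, w, 8, 13), (z, w, 8, 21), (z, w, 8, 40)}.
Selection D ≠ 22: {(z, w, 20, 13), (z, w, 20, 21), (z, w, 20, 40), (z, w, 26, 13), (z, w, 26, 21), (z, w, 26, 40), (z, w, 8, 13), (z, w, 8, 21), (z, w, 8, 40)}
Selection G < 20: {(z, w, 8, 13), (z, w, 8, 21), (z, w, 8, 40)}
Keep only column(s) G, D: {(8, 13), (8, 21), (8, 40)}

{(8, 13), (8, 21), (8, 40)}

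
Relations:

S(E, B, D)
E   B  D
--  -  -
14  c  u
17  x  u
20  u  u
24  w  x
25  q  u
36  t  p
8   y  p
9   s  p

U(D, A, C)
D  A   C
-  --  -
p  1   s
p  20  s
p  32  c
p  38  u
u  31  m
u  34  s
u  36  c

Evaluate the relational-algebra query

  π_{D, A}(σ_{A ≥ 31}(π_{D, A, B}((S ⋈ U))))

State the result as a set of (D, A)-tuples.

S ⋈ U (natural join on D): {(14, c, u, 31, m), (14, c, u, 34, s), (14, c, u, 36, c), (17, x, u, 31, m), (17, x, u, 34, s), (17, x, u, 36, c), (20, u, u, 31, m), (20, u, u, 34, s), (20, u, u, 36, c), (25, q, u, 31, m), (25, q, u, 34, s), (25, q, u, 36, c), (36, t, p, 1, s), (36, t, p, 20, s), (36, t, p, 32, c), (36, t, p, 38, u), (8, y, p, 1, s), (8, y, p, 20, s), (8, y, p, 32, c), (8, y, p, 38, u), (9, s, p, 1, s), (9, s, p, 20, s), (9, s, p, 32, c), (9, s, p, 38, u)}
π_{D, A, B} gives {(p, 1, s), (p, 1, t), (p, 1, y), (p, 20, s), (p, 20, t), (p, 20, y), (p, 32, s), (p, 32, t), (p, 32, y), (p, 38, s), (p, 38, t), (p, 38, y), (u, 31, c), (u, 31, q), (u, 31, u), (u, 31, x), (u, 34, c), (u, 34, q), (u, 34, u), (u, 34, x), (u, 36, c), (u, 36, q), (u, 36, u), (u, 36, x)}.
Selection A ≥ 31: {(p, 32, s), (p, 32, t), (p, 32, y), (p, 38, s), (p, 38, t), (p, 38, y), (u, 31, c), (u, 31, q), (u, 31, u), (u, 31, x), (u, 34, c), (u, 34, q), (u, 34, u), (u, 34, x), (u, 36, c), (u, 36, q), (u, 36, u), (u, 36, x)}
π_{D, A} gives {(p, 32), (p, 38), (u, 31), (u, 34), (u, 36)} (13 duplicate(s) eliminated).

{(p, 32), (p, 38), (u, 31), (u, 34), (u, 36)}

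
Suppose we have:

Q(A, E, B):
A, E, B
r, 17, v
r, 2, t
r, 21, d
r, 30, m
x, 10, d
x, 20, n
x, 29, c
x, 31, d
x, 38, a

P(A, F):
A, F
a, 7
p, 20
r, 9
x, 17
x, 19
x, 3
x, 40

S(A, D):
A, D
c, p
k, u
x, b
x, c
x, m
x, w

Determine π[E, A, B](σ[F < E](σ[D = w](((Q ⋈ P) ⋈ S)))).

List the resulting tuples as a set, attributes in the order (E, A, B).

Q ⋈ P (natural join on A): {(r, 17, v, 9), (r, 2, t, 9), (r, 21, d, 9), (r, 30, m, 9), (x, 10, d, 17), (x, 10, d, 19), (x, 10, d, 3), (x, 10, d, 40), (x, 20, n, 17), (x, 20, n, 19), (x, 20, n, 3), (x, 20, n, 40), (x, 29, c, 17), (x, 29, c, 19), (x, 29, c, 3), (x, 29, c, 40), (x, 31, d, 17), (x, 31, d, 19), (x, 31, d, 3), (x, 31, d, 40), (x, 38, a, 17), (x, 38, a, 19), (x, 38, a, 3), (x, 38, a, 40)}
(Q ⋈ P) ⋈ S (natural join on A): {(x, 10, d, 17, b), (x, 10, d, 17, c), (x, 10, d, 17, m), (x, 10, d, 17, w), (x, 10, d, 19, b), (x, 10, d, 19, c), (x, 10, d, 19, m), (x, 10, d, 19, w), (x, 10, d, 3, b), (x, 10, d, 3, c), (x, 10, d, 3, m), (x, 10, d, 3, w), (x, 10, d, 40, b), (x, 10, d, 40, c), (x, 10, d, 40, m), (x, 10, d, 40, w), (x, 20, n, 17, b), (x, 20, n, 17, c), (x, 20, n, 17, m), (x, 20, n, 17, w), (x, 20, n, 19, b), (x, 20, n, 19, c), (x, 20, n, 19, m), (x, 20, n, 19, w), (x, 20, n, 3, b), (x, 20, n, 3, c), (x, 20, n, 3, m), (x, 20, n, 3, w), (x, 20, n, 40, b), (x, 20, n, 40, c), (x, 20, n, 40, m), (x, 20, n, 40, w), (x, 29, c, 17, b), (x, 29, c, 17, c), (x, 29, c, 17, m), (x, 29, c, 17, w), (x, 29, c, 19, b), (x, 29, c, 19, c), (x, 29, c, 19, m), (x, 29, c, 19, w), (x, 29, c, 3, b), (x, 29, c, 3, c), (x, 29, c, 3, m), (x, 29, c, 3, w), (x, 29, c, 40, b), (x, 29, c, 40, c), (x, 29, c, 40, m), (x, 29, c, 40, w), (x, 31, d, 17, b), (x, 31, d, 17, c), (x, 31, d, 17, m), (x, 31, d, 17, w), (x, 31, d, 19, b), (x, 31, d, 19, c), (x, 31, d, 19, m), (x, 31, d, 19, w), (x, 31, d, 3, b), (x, 31, d, 3, c), (x, 31, d, 3, m), (x, 31, d, 3, w), (x, 31, d, 40, b), (x, 31, d, 40, c), (x, 31, d, 40, m), (x, 31, d, 40, w), (x, 38, a, 17, b), (x, 38, a, 17, c), (x, 38, a, 17, m), (x, 38, a, 17, w), (x, 38, a, 19, b), (x, 38, a, 19, c), (x, 38, a, 19, m), (x, 38, a, 19, w), (x, 38, a, 3, b), (x, 38, a, 3, c), (x, 38, a, 3, m), (x, 38, a, 3, w), (x, 38, a, 40, b), (x, 38, a, 40, c), (x, 38, a, 40, m), (x, 38, a, 40, w)}
Selection D = w: {(x, 10, d, 17, w), (x, 10, d, 19, w), (x, 10, d, 3, w), (x, 10, d, 40, w), (x, 20, n, 17, w), (x, 20, n, 19, w), (x, 20, n, 3, w), (x, 20, n, 40, w), (x, 29, c, 17, w), (x, 29, c, 19, w), (x, 29, c, 3, w), (x, 29, c, 40, w), (x, 31, d, 17, w), (x, 31, d, 19, w), (x, 31, d, 3, w), (x, 31, d, 40, w), (x, 38, a, 17, w), (x, 38, a, 19, w), (x, 38, a, 3, w), (x, 38, a, 40, w)}
Selection F < E: {(x, 10, d, 3, w), (x, 20, n, 17, w), (x, 20, n, 19, w), (x, 20, n, 3, w), (x, 29, c, 17, w), (x, 29, c, 19, w), (x, 29, c, 3, w), (x, 31, d, 17, w), (x, 31, d, 19, w), (x, 31, d, 3, w), (x, 38, a, 17, w), (x, 38, a, 19, w), (x, 38, a, 3, w)}
π_{E, A, B} gives {(10, x, d), (20, x, n), (29, x, c), (31, x, d), (38, x, a)} (8 duplicate(s) eliminated).

{(10, x, d), (20, x, n), (29, x, c), (31, x, d), (38, x, a)}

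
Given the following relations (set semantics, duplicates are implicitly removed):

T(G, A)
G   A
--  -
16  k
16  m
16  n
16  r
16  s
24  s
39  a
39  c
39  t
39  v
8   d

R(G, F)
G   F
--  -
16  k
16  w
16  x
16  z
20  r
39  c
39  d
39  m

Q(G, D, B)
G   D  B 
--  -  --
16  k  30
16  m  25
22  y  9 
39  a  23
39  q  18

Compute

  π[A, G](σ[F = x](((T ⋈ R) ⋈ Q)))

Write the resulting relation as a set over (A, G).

T ⋈ R (natural join on G): {(16, k, k), (16, k, w), (16, k, x), (16, k, z), (16, m, k), (16, m, w), (16, m, x), (16, m, z), (16, n, k), (16, n, w), (16, n, x), (16, n, z), (16, r, k), (16, r, w), (16, r, x), (16, r, z), (16, s, k), (16, s, w), (16, s, x), (16, s, z), (39, a, c), (39, a, d), (39, a, m), (39, c, c), (39, c, d), (39, c, m), (39, t, c), (39, t, d), (39, t, m), (39, v, c), (39, v, d), (39, v, m)}
(T ⋈ R) ⋈ Q (natural join on G): {(16, k, k, k, 30), (16, k, k, m, 25), (16, k, w, k, 30), (16, k, w, m, 25), (16, k, x, k, 30), (16, k, x, m, 25), (16, k, z, k, 30), (16, k, z, m, 25), (16, m, k, k, 30), (16, m, k, m, 25), (16, m, w, k, 30), (16, m, w, m, 25), (16, m, x, k, 30), (16, m, x, m, 25), (16, m, z, k, 30), (16, m, z, m, 25), (16, n, k, k, 30), (16, n, k, m, 25), (16, n, w, k, 30), (16, n, w, m, 25), (16, n, x, k, 30), (16, n, x, m, 25), (16, n, z, k, 30), (16, n, z, m, 25), (16, r, k, k, 30), (16, r, k, m, 25), (16, r, w, k, 30), (16, r, w, m, 25), (16, r, x, k, 30), (16, r, x, m, 25), (16, r, z, k, 30), (16, r, z, m, 25), (16, s, k, k, 30), (16, s, k, m, 25), (16, s, w, k, 30), (16, s, w, m, 25), (16, s, x, k, 30), (16, s, x, m, 25), (16, s, z, k, 30), (16, s, z, m, 25), (39, a, c, a, 23), (39, a, c, q, 18), (39, a, d, a, 23), (39, a, d, q, 18), (39, a, m, a, 23), (39, a, m, q, 18), (39, c, c, a, 23), (39, c, c, q, 18), (39, c, d, a, 23), (39, c, d, q, 18), (39, c, m, a, 23), (39, c, m, q, 18), (39, t, c, a, 23), (39, t, c, q, 18), (39, t, d, a, 23), (39, t, d, q, 18), (39, t, m, a, 23), (39, t, m, q, 18), (39, v, c, a, 23), (39, v, c, q, 18), (39, v, d, a, 23), (39, v, d, q, 18), (39, v, m, a, 23), (39, v, m, q, 18)}
Selection F = x: {(16, k, x, k, 30), (16, k, x, m, 25), (16, m, x, k, 30), (16, m, x, m, 25), (16, n, x, k, 30), (16, n, x, m, 25), (16, r, x, k, 30), (16, r, x, m, 25), (16, s, x, k, 30), (16, s, x, m, 25)}
Keep only column(s) A, G (5 duplicate(s) eliminated): {(k, 16), (m, 16), (n, 16), (r, 16), (s, 16)}

{(k, 16), (m, 16), (n, 16), (r, 16), (s, 16)}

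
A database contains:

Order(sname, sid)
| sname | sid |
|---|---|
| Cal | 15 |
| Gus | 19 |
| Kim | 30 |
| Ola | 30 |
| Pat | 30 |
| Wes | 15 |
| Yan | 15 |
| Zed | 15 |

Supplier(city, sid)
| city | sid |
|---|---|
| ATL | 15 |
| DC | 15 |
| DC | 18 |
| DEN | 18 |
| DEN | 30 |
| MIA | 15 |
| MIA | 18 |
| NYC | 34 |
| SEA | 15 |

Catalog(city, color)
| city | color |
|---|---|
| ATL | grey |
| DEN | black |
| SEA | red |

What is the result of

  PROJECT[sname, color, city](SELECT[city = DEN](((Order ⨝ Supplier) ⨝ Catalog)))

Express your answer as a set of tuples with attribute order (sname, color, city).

{(Kim, black, DEN), (Ola, black, DEN), (Pat, black, DEN)}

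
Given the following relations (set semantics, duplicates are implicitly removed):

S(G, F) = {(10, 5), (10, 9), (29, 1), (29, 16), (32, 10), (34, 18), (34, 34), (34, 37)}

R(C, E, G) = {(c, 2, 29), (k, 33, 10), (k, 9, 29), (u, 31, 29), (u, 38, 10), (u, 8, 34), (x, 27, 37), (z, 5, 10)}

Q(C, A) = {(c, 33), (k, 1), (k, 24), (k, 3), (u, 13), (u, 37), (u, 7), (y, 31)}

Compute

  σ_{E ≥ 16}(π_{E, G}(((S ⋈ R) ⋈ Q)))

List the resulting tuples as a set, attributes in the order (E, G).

Natural join on G: {(10, 5, k, 33), (10, 5, u, 38), (10, 5, z, 5), (10, 9, k, 33), (10, 9, u, 38), (10, 9, z, 5), (29, 1, c, 2), (29, 1, k, 9), (29, 1, u, 31), (29, 16, c, 2), (29, 16, k, 9), (29, 16, u, 31), (34, 18, u, 8), (34, 34, u, 8), (34, 37, u, 8)}
Natural join on C: {(10, 5, k, 33, 1), (10, 5, k, 33, 24), (10, 5, k, 33, 3), (10, 5, u, 38, 13), (10, 5, u, 38, 37), (10, 5, u, 38, 7), (10, 9, k, 33, 1), (10, 9, k, 33, 24), (10, 9, k, 33, 3), (10, 9, u, 38, 13), (10, 9, u, 38, 37), (10, 9, u, 38, 7), (29, 1, c, 2, 33), (29, 1, k, 9, 1), (29, 1, k, 9, 24), (29, 1, k, 9, 3), (29, 1, u, 31, 13), (29, 1, u, 31, 37), (29, 1, u, 31, 7), (29, 16, c, 2, 33), (29, 16, k, 9, 1), (29, 16, k, 9, 24), (29, 16, k, 9, 3), (29, 16, u, 31, 13), (29, 16, u, 31, 37), (29, 16, u, 31, 7), (34, 18, u, 8, 13), (34, 18, u, 8, 37), (34, 18, u, 8, 7), (34, 34, u, 8, 13), (34, 34, u, 8, 37), (34, 34, u, 8, 7), (34, 37, u, 8, 13), (34, 37, u, 8, 37), (34, 37, u, 8, 7)}
π_{E, G} gives {(2, 29), (31, 29), (33, 10), (38, 10), (8, 34), (9, 29)} (29 duplicate(s) eliminated).
σ[E ≥ 16]: keep tuples satisfying E ≥ 16 → {(31, 29), (33, 10), (38, 10)}

{(31, 29), (33, 10), (38, 10)}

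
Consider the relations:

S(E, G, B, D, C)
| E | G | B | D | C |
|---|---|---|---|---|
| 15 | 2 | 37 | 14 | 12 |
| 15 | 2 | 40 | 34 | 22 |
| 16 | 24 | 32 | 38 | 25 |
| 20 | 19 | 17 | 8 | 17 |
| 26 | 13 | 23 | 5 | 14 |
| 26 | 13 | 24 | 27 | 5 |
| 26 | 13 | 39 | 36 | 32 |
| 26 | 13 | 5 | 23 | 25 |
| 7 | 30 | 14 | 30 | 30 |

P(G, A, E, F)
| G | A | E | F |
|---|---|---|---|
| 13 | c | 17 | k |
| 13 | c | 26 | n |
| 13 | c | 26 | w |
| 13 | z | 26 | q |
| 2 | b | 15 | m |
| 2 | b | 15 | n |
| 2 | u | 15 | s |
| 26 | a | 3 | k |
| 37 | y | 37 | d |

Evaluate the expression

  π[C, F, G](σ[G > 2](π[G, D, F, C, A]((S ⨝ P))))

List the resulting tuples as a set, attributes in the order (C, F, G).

{(14, n, 13), (14, q, 13), (14, w, 13), (25, n, 13), (25, q, 13), (25, w, 13), (32, n, 13), (32, q, 13), (32, w, 13), (5, n, 13), (5, q, 13), (5, w, 13)}

S ⋈ P (natural join on E, G): {(15, 2, 37, 14, 12, b, m), (15, 2, 37, 14, 12, b, n), (15, 2, 37, 14, 12, u, s), (15, 2, 40, 34, 22, b, m), (15, 2, 40, 34, 22, b, n), (15, 2, 40, 34, 22, u, s), (26, 13, 23, 5, 14, c, n), (26, 13, 23, 5, 14, c, w), (26, 13, 23, 5, 14, z, q), (26, 13, 24, 27, 5, c, n), (26, 13, 24, 27, 5, c, w), (26, 13, 24, 27, 5, z, q), (26, 13, 39, 36, 32, c, n), (26, 13, 39, 36, 32, c, w), (26, 13, 39, 36, 32, z, q), (26, 13, 5, 23, 25, c, n), (26, 13, 5, 23, 25, c, w), (26, 13, 5, 23, 25, z, q)}
π[G, D, F, C, A]: project onto (G, D, F, C, A) → {(13, 23, n, 25, c), (13, 23, q, 25, z), (13, 23, w, 25, c), (13, 27, n, 5, c), (13, 27, q, 5, z), (13, 27, w, 5, c), (13, 36, n, 32, c), (13, 36, q, 32, z), (13, 36, w, 32, c), (13, 5, n, 14, c), (13, 5, q, 14, z), (13, 5, w, 14, c), (2, 14, m, 12, b), (2, 14, n, 12, b), (2, 14, s, 12, u), (2, 34, m, 22, b), (2, 34, n, 22, b), (2, 34, s, 22, u)}
Apply σ_{G > 2}; surviving tuples: {(13, 23, n, 25, c), (13, 23, q, 25, z), (13, 23, w, 25, c), (13, 27, n, 5, c), (13, 27, q, 5, z), (13, 27, w, 5, c), (13, 36, n, 32, c), (13, 36, q, 32, z), (13, 36, w, 32, c), (13, 5, n, 14, c), (13, 5, q, 14, z), (13, 5, w, 14, c)}
π[C, F, G]: project onto (C, F, G) → {(14, n, 13), (14, q, 13), (14, w, 13), (25, n, 13), (25, q, 13), (25, w, 13), (32, n, 13), (32, q, 13), (32, w, 13), (5, n, 13), (5, q, 13), (5, w, 13)}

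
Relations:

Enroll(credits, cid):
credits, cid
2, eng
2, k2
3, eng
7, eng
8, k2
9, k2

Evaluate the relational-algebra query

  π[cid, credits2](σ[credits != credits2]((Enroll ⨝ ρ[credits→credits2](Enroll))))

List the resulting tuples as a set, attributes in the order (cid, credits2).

ρ[credits→credits2]: schema becomes (credits2, cid); tuples unchanged.
Natural join on cid: {(2, eng, 2), (2, eng, 3), (2, eng, 7), (2, k2, 2), (2, k2, 8), (2, k2, 9), (3, eng, 2), (3, eng, 3), (3, eng, 7), (7, eng, 2), (7, eng, 3), (7, eng, 7), (8, k2, 2), (8, k2, 8), (8, k2, 9), (9, k2, 2), (9, k2, 8), (9, k2, 9)}
Filtering on credits != credits2 leaves {(2, eng, 3), (2, eng, 7), (2, k2, 8), (2, k2, 9), (3, eng, 2), (3, eng, 7), (7, eng, 2), (7, eng, 3), (8, k2, 2), (8, k2, 9), (9, k2, 2), (9, k2, 8)}.
π[cid, credits2]: project onto (cid, credits2) (6 duplicate(s) eliminated) → {(eng, 2), (eng, 3), (eng, 7), (k2, 2), (k2, 8), (k2, 9)}

{(eng, 2), (eng, 3), (eng, 7), (k2, 2), (k2, 8), (k2, 9)}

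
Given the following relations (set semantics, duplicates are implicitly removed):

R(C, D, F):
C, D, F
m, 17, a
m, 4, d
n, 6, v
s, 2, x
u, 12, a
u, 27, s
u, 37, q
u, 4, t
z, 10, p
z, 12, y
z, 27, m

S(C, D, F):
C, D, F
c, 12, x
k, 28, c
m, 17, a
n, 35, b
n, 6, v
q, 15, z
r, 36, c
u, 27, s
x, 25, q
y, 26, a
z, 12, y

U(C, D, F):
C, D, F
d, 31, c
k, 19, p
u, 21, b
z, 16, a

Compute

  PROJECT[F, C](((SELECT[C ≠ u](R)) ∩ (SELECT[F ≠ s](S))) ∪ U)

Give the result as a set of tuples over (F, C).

{(a, m), (a, z), (b, u), (c, d), (p, k), (v, n), (y, z)}

σ[C ≠ u]: keep tuples satisfying C ≠ u → {(m, 17, a), (m, 4, d), (n, 6, v), (s, 2, x), (z, 10, p), (z, 12, y), (z, 27, m)}
σ[F ≠ s]: keep tuples satisfying F ≠ s → {(c, 12, x), (k, 28, c), (m, 17, a), (n, 35, b), (n, 6, v), (q, 15, z), (r, 36, c), (x, 25, q), (y, 26, a), (z, 12, y)}
Taking the intersection: {(m, 17, a), (n, 6, v), (z, 12, y)}
Taking the union: {(d, 31, c), (k, 19, p), (m, 17, a), (n, 6, v), (u, 21, b), (z, 12, y), (z, 16, a)}
Keep only column(s) F, C: {(a, m), (a, z), (b, u), (c, d), (p, k), (v, n), (y, z)}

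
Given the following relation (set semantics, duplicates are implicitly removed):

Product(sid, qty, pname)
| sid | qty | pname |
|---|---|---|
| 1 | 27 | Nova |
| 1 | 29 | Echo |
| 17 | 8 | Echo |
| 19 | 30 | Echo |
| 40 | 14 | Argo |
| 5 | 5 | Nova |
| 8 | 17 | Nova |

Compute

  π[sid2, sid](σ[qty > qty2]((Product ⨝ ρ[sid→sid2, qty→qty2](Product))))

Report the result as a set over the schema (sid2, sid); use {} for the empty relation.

{(1, 19), (17, 1), (17, 19), (5, 1), (5, 8), (8, 1)}

ρ[sid→sid2, qty→qty2]: schema becomes (sid2, qty2, pname); tuples unchanged.
Natural join on pname: {(1, 27, Nova, 1, 27), (1, 27, Nova, 5, 5), (1, 27, Nova, 8, 17), (1, 29, Echo, 1, 29), (1, 29, Echo, 17, 8), (1, 29, Echo, 19, 30), (17, 8, Echo, 1, 29), (17, 8, Echo, 17, 8), (17, 8, Echo, 19, 30), (19, 30, Echo, 1, 29), (19, 30, Echo, 17, 8), (19, 30, Echo, 19, 30), (40, 14, Argo, 40, 14), (5, 5, Nova, 1, 27), (5, 5, Nova, 5, 5), (5, 5, Nova, 8, 17), (8, 17, Nova, 1, 27), (8, 17, Nova, 5, 5), (8, 17, Nova, 8, 17)}
σ[qty > qty2]: keep tuples satisfying qty > qty2 → {(1, 27, Nova, 5, 5), (1, 27, Nova, 8, 17), (1, 29, Echo, 17, 8), (19, 30, Echo, 1, 29), (19, 30, Echo, 17, 8), (8, 17, Nova, 5, 5)}
π_{sid2, sid} gives {(1, 19), (17, 1), (17, 19), (5, 1), (5, 8), (8, 1)}.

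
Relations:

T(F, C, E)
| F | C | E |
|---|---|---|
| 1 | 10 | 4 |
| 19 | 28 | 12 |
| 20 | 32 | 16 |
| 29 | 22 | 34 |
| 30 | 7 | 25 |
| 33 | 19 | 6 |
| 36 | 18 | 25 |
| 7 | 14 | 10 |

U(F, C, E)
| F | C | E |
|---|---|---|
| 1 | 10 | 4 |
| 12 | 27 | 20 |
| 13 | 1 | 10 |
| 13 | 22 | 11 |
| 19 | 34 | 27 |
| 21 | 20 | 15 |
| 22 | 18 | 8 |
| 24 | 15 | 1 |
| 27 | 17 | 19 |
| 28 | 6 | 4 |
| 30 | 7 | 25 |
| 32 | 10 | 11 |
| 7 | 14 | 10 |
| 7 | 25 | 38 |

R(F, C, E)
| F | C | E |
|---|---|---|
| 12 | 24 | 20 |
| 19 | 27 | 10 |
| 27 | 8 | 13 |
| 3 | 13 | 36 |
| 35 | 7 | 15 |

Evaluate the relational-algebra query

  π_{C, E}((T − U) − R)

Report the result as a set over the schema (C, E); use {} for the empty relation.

Taking the difference: {(19, 28, 12), (20, 32, 16), (29, 22, 34), (33, 19, 6), (36, 18, 25)}
Taking the difference: {(19, 28, 12), (20, 32, 16), (29, 22, 34), (33, 19, 6), (36, 18, 25)}
Projecting to C, E: {(18, 25), (19, 6), (22, 34), (28, 12), (32, 16)}

{(18, 25), (19, 6), (22, 34), (28, 12), (32, 16)}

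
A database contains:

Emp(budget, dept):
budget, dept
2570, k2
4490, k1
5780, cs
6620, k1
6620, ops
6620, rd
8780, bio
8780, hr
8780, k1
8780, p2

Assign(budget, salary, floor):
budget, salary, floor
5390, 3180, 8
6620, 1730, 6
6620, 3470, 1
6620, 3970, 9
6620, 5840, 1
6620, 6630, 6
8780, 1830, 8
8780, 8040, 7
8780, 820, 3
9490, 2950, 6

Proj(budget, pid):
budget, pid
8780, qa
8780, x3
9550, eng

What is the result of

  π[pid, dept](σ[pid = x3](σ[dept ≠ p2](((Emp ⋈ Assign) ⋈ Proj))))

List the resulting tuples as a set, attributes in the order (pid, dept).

{(x3, bio), (x3, hr), (x3, k1)}

Emp ⋈ Assign (natural join on budget): {(6620, k1, 1730, 6), (6620, k1, 3470, 1), (6620, k1, 3970, 9), (6620, k1, 5840, 1), (6620, k1, 6630, 6), (6620, ops, 1730, 6), (6620, ops, 3470, 1), (6620, ops, 3970, 9), (6620, ops, 5840, 1), (6620, ops, 6630, 6), (6620, rd, 1730, 6), (6620, rd, 3470, 1), (6620, rd, 3970, 9), (6620, rd, 5840, 1), (6620, rd, 6630, 6), (8780, bio, 1830, 8), (8780, bio, 8040, 7), (8780, bio, 820, 3), (8780, hr, 1830, 8), (8780, hr, 8040, 7), (8780, hr, 820, 3), (8780, k1, 1830, 8), (8780, k1, 8040, 7), (8780, k1, 820, 3), (8780, p2, 1830, 8), (8780, p2, 8040, 7), (8780, p2, 820, 3)}
(Emp ⋈ Assign) ⋈ Proj (natural join on budget): {(8780, bio, 1830, 8, qa), (8780, bio, 1830, 8, x3), (8780, bio, 8040, 7, qa), (8780, bio, 8040, 7, x3), (8780, bio, 820, 3, qa), (8780, bio, 820, 3, x3), (8780, hr, 1830, 8, qa), (8780, hr, 1830, 8, x3), (8780, hr, 8040, 7, qa), (8780, hr, 8040, 7, x3), (8780, hr, 820, 3, qa), (8780, hr, 820, 3, x3), (8780, k1, 1830, 8, qa), (8780, k1, 1830, 8, x3), (8780, k1, 8040, 7, qa), (8780, k1, 8040, 7, x3), (8780, k1, 820, 3, qa), (8780, k1, 820, 3, x3), (8780, p2, 1830, 8, qa), (8780, p2, 1830, 8, x3), (8780, p2, 8040, 7, qa), (8780, p2, 8040, 7, x3), (8780, p2, 820, 3, qa), (8780, p2, 820, 3, x3)}
Filtering on dept ≠ p2 leaves {(8780, bio, 1830, 8, qa), (8780, bio, 1830, 8, x3), (8780, bio, 8040, 7, qa), (8780, bio, 8040, 7, x3), (8780, bio, 820, 3, qa), (8780, bio, 820, 3, x3), (8780, hr, 1830, 8, qa), (8780, hr, 1830, 8, x3), (8780, hr, 8040, 7, qa), (8780, hr, 8040, 7, x3), (8780, hr, 820, 3, qa), (8780, hr, 820, 3, x3), (8780, k1, 1830, 8, qa), (8780, k1, 1830, 8, x3), (8780, k1, 8040, 7, qa), (8780, k1, 8040, 7, x3), (8780, k1, 820, 3, qa), (8780, k1, 820, 3, x3)}.
Filtering on pid = x3 leaves {(8780, bio, 1830, 8, x3), (8780, bio, 8040, 7, x3), (8780, bio, 820, 3, x3), (8780, hr, 1830, 8, x3), (8780, hr, 8040, 7, x3), (8780, hr, 820, 3, x3), (8780, k1, 1830, 8, x3), (8780, k1, 8040, 7, x3), (8780, k1, 820, 3, x3)}.
Keep only column(s) pid, dept (6 duplicate(s) eliminated): {(x3, bio), (x3, hr), (x3, k1)}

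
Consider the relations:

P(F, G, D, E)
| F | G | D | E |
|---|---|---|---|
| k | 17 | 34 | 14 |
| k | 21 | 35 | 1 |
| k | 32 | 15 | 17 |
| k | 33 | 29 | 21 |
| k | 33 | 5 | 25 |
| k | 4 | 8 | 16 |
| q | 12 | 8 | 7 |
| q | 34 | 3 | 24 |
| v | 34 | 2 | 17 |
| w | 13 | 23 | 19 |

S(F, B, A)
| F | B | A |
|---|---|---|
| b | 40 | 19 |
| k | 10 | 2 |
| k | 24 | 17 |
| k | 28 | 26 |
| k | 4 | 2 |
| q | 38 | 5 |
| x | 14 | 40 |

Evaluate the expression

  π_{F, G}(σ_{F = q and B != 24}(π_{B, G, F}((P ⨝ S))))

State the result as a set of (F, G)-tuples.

Natural join on F: {(k, 17, 34, 14, 10, 2), (k, 17, 34, 14, 24, 17), (k, 17, 34, 14, 28, 26), (k, 17, 34, 14, 4, 2), (k, 21, 35, 1, 10, 2), (k, 21, 35, 1, 24, 17), (k, 21, 35, 1, 28, 26), (k, 21, 35, 1, 4, 2), (k, 32, 15, 17, 10, 2), (k, 32, 15, 17, 24, 17), (k, 32, 15, 17, 28, 26), (k, 32, 15, 17, 4, 2), (k, 33, 29, 21, 10, 2), (k, 33, 29, 21, 24, 17), (k, 33, 29, 21, 28, 26), (k, 33, 29, 21, 4, 2), (k, 33, 5, 25, 10, 2), (k, 33, 5, 25, 24, 17), (k, 33, 5, 25, 28, 26), (k, 33, 5, 25, 4, 2), (k, 4, 8, 16, 10, 2), (k, 4, 8, 16, 24, 17), (k, 4, 8, 16, 28, 26), (k, 4, 8, 16, 4, 2), (q, 12, 8, 7, 38, 5), (q, 34, 3, 24, 38, 5)}
Projecting to B, G, F (4 duplicate(s) eliminated): {(10, 17, k), (10, 21, k), (10, 32, k), (10, 33, k), (10, 4, k), (24, 17, k), (24, 21, k), (24, 32, k), (24, 33, k), (24, 4, k), (28, 17, k), (28, 21, k), (28, 32, k), (28, 33, k), (28, 4, k), (38, 12, q), (38, 34, q), (4, 17, k), (4, 21, k), (4, 32, k), (4, 33, k), (4, 4, k)}
σ[F = q and B != 24]: keep tuples satisfying F = q and B != 24 → {(38, 12, q), (38, 34, q)}
Projecting to F, G: {(q, 12), (q, 34)}

{(q, 12), (q, 34)}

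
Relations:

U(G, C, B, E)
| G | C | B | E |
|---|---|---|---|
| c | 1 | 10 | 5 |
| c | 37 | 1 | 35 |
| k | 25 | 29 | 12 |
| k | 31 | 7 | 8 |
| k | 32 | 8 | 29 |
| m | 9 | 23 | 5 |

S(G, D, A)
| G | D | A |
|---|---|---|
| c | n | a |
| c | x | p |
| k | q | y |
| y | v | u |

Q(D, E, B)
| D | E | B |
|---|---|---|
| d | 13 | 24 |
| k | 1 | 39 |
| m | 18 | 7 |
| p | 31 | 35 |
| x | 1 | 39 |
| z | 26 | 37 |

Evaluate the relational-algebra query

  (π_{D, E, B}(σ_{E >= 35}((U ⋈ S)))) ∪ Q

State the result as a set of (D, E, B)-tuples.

U ⋈ S (natural join on G): {(c, 1, 10, 5, n, a), (c, 1, 10, 5, x, p), (c, 37, 1, 35, n, a), (c, 37, 1, 35, x, p), (k, 25, 29, 12, q, y), (k, 31, 7, 8, q, y), (k, 32, 8, 29, q, y)}
σ[E >= 35]: keep tuples satisfying E >= 35 → {(c, 37, 1, 35, n, a), (c, 37, 1, 35, x, p)}
π_{D, E, B} gives {(n, 35, 1), (x, 35, 1)}.
Set union of the two operands is {(d, 13, 24), (k, 1, 39), (m, 18, 7), (n, 35, 1), (p, 31, 35), (x, 1, 39), (x, 35, 1), (z, 26, 37)}.

{(d, 13, 24), (k, 1, 39), (m, 18, 7), (n, 35, 1), (p, 31, 35), (x, 1, 39), (x, 35, 1), (z, 26, 37)}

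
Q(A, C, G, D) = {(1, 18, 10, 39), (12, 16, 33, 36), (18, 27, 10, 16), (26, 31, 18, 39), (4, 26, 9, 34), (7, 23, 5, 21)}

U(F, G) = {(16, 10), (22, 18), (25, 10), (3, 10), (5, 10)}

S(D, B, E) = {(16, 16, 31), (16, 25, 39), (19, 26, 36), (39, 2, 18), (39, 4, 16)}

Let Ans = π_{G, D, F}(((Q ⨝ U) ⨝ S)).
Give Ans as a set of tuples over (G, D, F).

Q ⋈ U (natural join on G): {(1, 18, 10, 39, 16), (1, 18, 10, 39, 25), (1, 18, 10, 39, 3), (1, 18, 10, 39, 5), (18, 27, 10, 16, 16), (18, 27, 10, 16, 25), (18, 27, 10, 16, 3), (18, 27, 10, 16, 5), (26, 31, 18, 39, 22)}
(Q ⨝ U) ⋈ S (natural join on D): {(1, 18, 10, 39, 16, 2, 18), (1, 18, 10, 39, 16, 4, 16), (1, 18, 10, 39, 25, 2, 18), (1, 18, 10, 39, 25, 4, 16), (1, 18, 10, 39, 3, 2, 18), (1, 18, 10, 39, 3, 4, 16), (1, 18, 10, 39, 5, 2, 18), (1, 18, 10, 39, 5, 4, 16), (18, 27, 10, 16, 16, 16, 31), (18, 27, 10, 16, 16, 25, 39), (18, 27, 10, 16, 25, 16, 31), (18, 27, 10, 16, 25, 25, 39), (18, 27, 10, 16, 3, 16, 31), (18, 27, 10, 16, 3, 25, 39), (18, 27, 10, 16, 5, 16, 31), (18, 27, 10, 16, 5, 25, 39), (26, 31, 18, 39, 22, 2, 18), (26, 31, 18, 39, 22, 4, 16)}
Keep only column(s) G, D, F (9 duplicate(s) eliminated): {(10, 16, 16), (10, 16, 25), (10, 16, 3), (10, 16, 5), (10, 39, 16), (10, 39, 25), (10, 39, 3), (10, 39, 5), (18, 39, 22)}

{(10, 16, 16), (10, 16, 25), (10, 16, 3), (10, 16, 5), (10, 39, 16), (10, 39, 25), (10, 39, 3), (10, 39, 5), (18, 39, 22)}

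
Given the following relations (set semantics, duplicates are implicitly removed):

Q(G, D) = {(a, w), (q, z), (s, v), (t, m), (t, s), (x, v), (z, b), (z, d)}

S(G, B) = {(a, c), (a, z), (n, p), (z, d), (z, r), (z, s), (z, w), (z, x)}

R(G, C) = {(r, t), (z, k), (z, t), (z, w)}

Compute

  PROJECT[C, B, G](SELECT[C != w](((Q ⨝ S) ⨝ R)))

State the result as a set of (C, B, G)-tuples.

{(k, d, z), (k, r, z), (k, s, z), (k, w, z), (k, x, z), (t, d, z), (t, r, z), (t, s, z), (t, w, z), (t, x, z)}

Joining Q and S on G yields {(a, w, c), (a, w, z), (z, b, d), (z, b, r), (z, b, s), (z, b, w), (z, b, x), (z, d, d), (z, d, r), (z, d, s), (z, d, w), (z, d, x)}.
Joining (Q ⨝ S) and R on G yields {(z, b, d, k), (z, b, d, t), (z, b, d, w), (z, b, r, k), (z, b, r, t), (z, b, r, w), (z, b, s, k), (z, b, s, t), (z, b, s, w), (z, b, w, k), (z, b, w, t), (z, b, w, w), (z, b, x, k), (z, b, x, t), (z, b, x, w), (z, d, d, k), (z, d, d, t), (z, d, d, w), (z, d, r, k), (z, d, r, t), (z, d, r, w), (z, d, s, k), (z, d, s, t), (z, d, s, w), (z, d, w, k), (z, d, w, t), (z, d, w, w), (z, d, x, k), (z, d, x, t), (z, d, x, w)}.
Apply σ_{C != w}; surviving tuples: {(z, b, d, k), (z, b, d, t), (z, b, r, k), (z, b, r, t), (z, b, s, k), (z, b, s, t), (z, b, w, k), (z, b, w, t), (z, b, x, k), (z, b, x, t), (z, d, d, k), (z, d, d, t), (z, d, r, k), (z, d, r, t), (z, d, s, k), (z, d, s, t), (z, d, w, k), (z, d, w, t), (z, d, x, k), (z, d, x, t)}
Projecting to C, B, G (10 duplicate(s) eliminated): {(k, d, z), (k, r, z), (k, s, z), (k, w, z), (k, x, z), (t, d, z), (t, r, z), (t, s, z), (t, w, z), (t, x, z)}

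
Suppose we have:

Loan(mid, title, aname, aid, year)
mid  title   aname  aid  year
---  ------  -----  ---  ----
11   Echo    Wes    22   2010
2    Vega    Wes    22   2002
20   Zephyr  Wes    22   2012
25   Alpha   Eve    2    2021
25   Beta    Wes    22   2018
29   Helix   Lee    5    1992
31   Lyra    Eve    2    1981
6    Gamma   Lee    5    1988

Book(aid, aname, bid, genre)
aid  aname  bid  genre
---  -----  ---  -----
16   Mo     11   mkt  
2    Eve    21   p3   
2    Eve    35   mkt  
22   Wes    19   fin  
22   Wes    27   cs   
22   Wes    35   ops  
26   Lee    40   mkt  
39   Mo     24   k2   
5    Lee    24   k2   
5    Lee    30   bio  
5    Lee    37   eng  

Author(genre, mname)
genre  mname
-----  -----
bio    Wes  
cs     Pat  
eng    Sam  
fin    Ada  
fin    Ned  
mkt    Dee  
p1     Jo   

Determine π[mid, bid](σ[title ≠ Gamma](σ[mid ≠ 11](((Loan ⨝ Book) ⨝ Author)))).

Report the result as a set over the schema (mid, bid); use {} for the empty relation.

Joining Loan and Book on aname, aid yields {(11, Echo, Wes, 22, 2010, 19, fin), (11, Echo, Wes, 22, 2010, 27, cs), (11, Echo, Wes, 22, 2010, 35, ops), (2, Vega, Wes, 22, 2002, 19, fin), (2, Vega, Wes, 22, 2002, 27, cs), (2, Vega, Wes, 22, 2002, 35, ops), (20, Zephyr, Wes, 22, 2012, 19, fin), (20, Zephyr, Wes, 22, 2012, 27, cs), (20, Zephyr, Wes, 22, 2012, 35, ops), (25, Alpha, Eve, 2, 2021, 21, p3), (25, Alpha, Eve, 2, 2021, 35, mkt), (25, Beta, Wes, 22, 2018, 19, fin), (25, Beta, Wes, 22, 2018, 27, cs), (25, Beta, Wes, 22, 2018, 35, ops), (29, Helix, Lee, 5, 1992, 24, k2), (29, Helix, Lee, 5, 1992, 30, bio), (29, Helix, Lee, 5, 1992, 37, eng), (31, Lyra, Eve, 2, 1981, 21, p3), (31, Lyra, Eve, 2, 1981, 35, mkt), (6, Gamma, Lee, 5, 1988, 24, k2), (6, Gamma, Lee, 5, 1988, 30, bio), (6, Gamma, Lee, 5, 1988, 37, eng)}.
Joining (Loan ⨝ Book) and Author on genre yields {(11, Echo, Wes, 22, 2010, 19, fin, Ada), (11, Echo, Wes, 22, 2010, 19, fin, Ned), (11, Echo, Wes, 22, 2010, 27, cs, Pat), (2, Vega, Wes, 22, 2002, 19, fin, Ada), (2, Vega, Wes, 22, 2002, 19, fin, Ned), (2, Vega, Wes, 22, 2002, 27, cs, Pat), (20, Zephyr, Wes, 22, 2012, 19, fin, Ada), (20, Zephyr, Wes, 22, 2012, 19, fin, Ned), (20, Zephyr, Wes, 22, 2012, 27, cs, Pat), (25, Alpha, Eve, 2, 2021, 35, mkt, Dee), (25, Beta, Wes, 22, 2018, 19, fin, Ada), (25, Beta, Wes, 22, 2018, 19, fin, Ned), (25, Beta, Wes, 22, 2018, 27, cs, Pat), (29, Helix, Lee, 5, 1992, 30, bio, Wes), (29, Helix, Lee, 5, 1992, 37, eng, Sam), (31, Lyra, Eve, 2, 1981, 35, mkt, Dee), (6, Gamma, Lee, 5, 1988, 30, bio, Wes), (6, Gamma, Lee, 5, 1988, 37, eng, Sam)}.
Filtering on mid ≠ 11 leaves {(2, Vega, Wes, 22, 2002, 19, fin, Ada), (2, Vega, Wes, 22, 2002, 19, fin, Ned), (2, Vega, Wes, 22, 2002, 27, cs, Pat), (20, Zephyr, Wes, 22, 2012, 19, fin, Ada), (20, Zephyr, Wes, 22, 2012, 19, fin, Ned), (20, Zephyr, Wes, 22, 2012, 27, cs, Pat), (25, Alpha, Eve, 2, 2021, 35, mkt, Dee), (25, Beta, Wes, 22, 2018, 19, fin, Ada), (25, Beta, Wes, 22, 2018, 19, fin, Ned), (25, Beta, Wes, 22, 2018, 27, cs, Pat), (29, Helix, Lee, 5, 1992, 30, bio, Wes), (29, Helix, Lee, 5, 1992, 37, eng, Sam), (31, Lyra, Eve, 2, 1981, 35, mkt, Dee), (6, Gamma, Lee, 5, 1988, 30, bio, Wes), (6, Gamma, Lee, 5, 1988, 37, eng, Sam)}.
Filtering on title ≠ Gamma leaves {(2, Vega, Wes, 22, 2002, 19, fin, Ada), (2, Vega, Wes, 22, 2002, 19, fin, Ned), (2, Vega, Wes, 22, 2002, 27, cs, Pat), (20, Zephyr, Wes, 22, 2012, 19, fin, Ada), (20, Zephyr, Wes, 22, 2012, 19, fin, Ned), (20, Zephyr, Wes, 22, 2012, 27, cs, Pat), (25, Alpha, Eve, 2, 2021, 35, mkt, Dee), (25, Beta, Wes, 22, 2018, 19, fin, Ada), (25, Beta, Wes, 22, 2018, 19, fin, Ned), (25, Beta, Wes, 22, 2018, 27, cs, Pat), (29, Helix, Lee, 5, 1992, 30, bio, Wes), (29, Helix, Lee, 5, 1992, 37, eng, Sam), (31, Lyra, Eve, 2, 1981, 35, mkt, Dee)}.
Projecting to mid, bid (3 duplicate(s) eliminated): {(2, 19), (2, 27), (20, 19), (20, 27), (25, 19), (25, 27), (25, 35), (29, 30), (29, 37), (31, 35)}

{(2, 19), (2, 27), (20, 19), (20, 27), (25, 19), (25, 27), (25, 35), (29, 30), (29, 37), (31, 35)}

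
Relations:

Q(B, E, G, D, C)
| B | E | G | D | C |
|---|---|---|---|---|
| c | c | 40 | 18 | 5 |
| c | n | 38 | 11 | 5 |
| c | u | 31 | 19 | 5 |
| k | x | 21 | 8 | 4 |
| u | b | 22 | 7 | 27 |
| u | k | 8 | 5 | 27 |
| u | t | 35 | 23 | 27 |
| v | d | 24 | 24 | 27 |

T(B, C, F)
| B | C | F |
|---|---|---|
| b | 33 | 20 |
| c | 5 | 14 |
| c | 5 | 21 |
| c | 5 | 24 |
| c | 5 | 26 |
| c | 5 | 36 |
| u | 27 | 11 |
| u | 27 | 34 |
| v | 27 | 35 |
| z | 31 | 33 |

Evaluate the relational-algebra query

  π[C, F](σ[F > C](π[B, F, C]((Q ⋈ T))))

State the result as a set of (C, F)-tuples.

Natural join on B, C: {(c, c, 40, 18, 5, 14), (c, c, 40, 18, 5, 21), (c, c, 40, 18, 5, 24), (c, c, 40, 18, 5, 26), (c, c, 40, 18, 5, 36), (c, n, 38, 11, 5, 14), (c, n, 38, 11, 5, 21), (c, n, 38, 11, 5, 24), (c, n, 38, 11, 5, 26), (c, n, 38, 11, 5, 36), (c, u, 31, 19, 5, 14), (c, u, 31, 19, 5, 21), (c, u, 31, 19, 5, 24), (c, u, 31, 19, 5, 26), (c, u, 31, 19, 5, 36), (u, b, 22, 7, 27, 11), (u, b, 22, 7, 27, 34), (u, k, 8, 5, 27, 11), (u, k, 8, 5, 27, 34), (u, t, 35, 23, 27, 11), (u, t, 35, 23, 27, 34), (v, d, 24, 24, 27, 35)}
π_{B, F, C} gives {(c, 14, 5), (c, 21, 5), (c, 24, 5), (c, 26, 5), (c, 36, 5), (u, 11, 27), (u, 34, 27), (v, 35, 27)} (14 duplicate(s) eliminated).
Selection F > C: {(c, 14, 5), (c, 21, 5), (c, 24, 5), (c, 26, 5), (c, 36, 5), (u, 34, 27), (v, 35, 27)}
π_{C, F} gives {(27, 34), (27, 35), (5, 14), (5, 21), (5, 24), (5, 26), (5, 36)}.

{(27, 34), (27, 35), (5, 14), (5, 21), (5, 24), (5, 26), (5, 36)}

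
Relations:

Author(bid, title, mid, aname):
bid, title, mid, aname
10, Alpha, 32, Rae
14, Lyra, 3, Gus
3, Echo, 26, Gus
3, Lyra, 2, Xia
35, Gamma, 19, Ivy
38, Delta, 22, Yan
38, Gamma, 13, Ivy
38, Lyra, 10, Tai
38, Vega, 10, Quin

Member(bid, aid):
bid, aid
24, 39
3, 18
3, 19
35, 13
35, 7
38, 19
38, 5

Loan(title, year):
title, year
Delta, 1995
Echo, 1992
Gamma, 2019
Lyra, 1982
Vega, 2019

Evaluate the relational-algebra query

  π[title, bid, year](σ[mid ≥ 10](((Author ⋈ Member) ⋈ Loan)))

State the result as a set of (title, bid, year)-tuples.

{(Delta, 38, 1995), (Echo, 3, 1992), (Gamma, 35, 2019), (Gamma, 38, 2019), (Lyra, 38, 1982), (Vega, 38, 2019)}

Natural join on bid: {(3, Echo, 26, Gus, 18), (3, Echo, 26, Gus, 19), (3, Lyra, 2, Xia, 18), (3, Lyra, 2, Xia, 19), (35, Gamma, 19, Ivy, 13), (35, Gamma, 19, Ivy, 7), (38, Delta, 22, Yan, 19), (38, Delta, 22, Yan, 5), (38, Gamma, 13, Ivy, 19), (38, Gamma, 13, Ivy, 5), (38, Lyra, 10, Tai, 19), (38, Lyra, 10, Tai, 5), (38, Vega, 10, Quin, 19), (38, Vega, 10, Quin, 5)}
Natural join on title: {(3, Echo, 26, Gus, 18, 1992), (3, Echo, 26, Gus, 19, 1992), (3, Lyra, 2, Xia, 18, 1982), (3, Lyra, 2, Xia, 19, 1982), (35, Gamma, 19, Ivy, 13, 2019), (35, Gamma, 19, Ivy, 7, 2019), (38, Delta, 22, Yan, 19, 1995), (38, Delta, 22, Yan, 5, 1995), (38, Gamma, 13, Ivy, 19, 2019), (38, Gamma, 13, Ivy, 5, 2019), (38, Lyra, 10, Tai, 19, 1982), (38, Lyra, 10, Tai, 5, 1982), (38, Vega, 10, Quin, 19, 2019), (38, Vega, 10, Quin, 5, 2019)}
Selection mid ≥ 10: {(3, Echo, 26, Gus, 18, 1992), (3, Echo, 26, Gus, 19, 1992), (35, Gamma, 19, Ivy, 13, 2019), (35, Gamma, 19, Ivy, 7, 2019), (38, Delta, 22, Yan, 19, 1995), (38, Delta, 22, Yan, 5, 1995), (38, Gamma, 13, Ivy, 19, 2019), (38, Gamma, 13, Ivy, 5, 2019), (38, Lyra, 10, Tai, 19, 1982), (38, Lyra, 10, Tai, 5, 1982), (38, Vega, 10, Quin, 19, 2019), (38, Vega, 10, Quin, 5, 2019)}
π[title, bid, year]: project onto (title, bid, year) (6 duplicate(s) eliminated) → {(Delta, 38, 1995), (Echo, 3, 1992), (Gamma, 35, 2019), (Gamma, 38, 2019), (Lyra, 38, 1982), (Vega, 38, 2019)}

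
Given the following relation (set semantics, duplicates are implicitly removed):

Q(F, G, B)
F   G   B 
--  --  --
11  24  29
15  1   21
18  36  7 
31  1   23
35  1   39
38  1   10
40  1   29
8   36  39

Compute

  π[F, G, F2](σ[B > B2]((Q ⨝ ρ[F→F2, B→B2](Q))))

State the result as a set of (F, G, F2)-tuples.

{(15, 1, 38), (31, 1, 15), (31, 1, 38), (35, 1, 15), (35, 1, 31), (35, 1, 38), (35, 1, 40), (40, 1, 15), (40, 1, 31), (40, 1, 38), (8, 36, 18)}

ρ[F→F2, B→B2]: schema becomes (F2, G, B2); tuples unchanged.
Natural join on G: {(11, 24, 29, 11, 29), (15, 1, 21, 15, 21), (15, 1, 21, 31, 23), (15, 1, 21, 35, 39), (15, 1, 21, 38, 10), (15, 1, 21, 40, 29), (18, 36, 7, 18, 7), (18, 36, 7, 8, 39), (31, 1, 23, 15, 21), (31, 1, 23, 31, 23), (31, 1, 23, 35, 39), (31, 1, 23, 38, 10), (31, 1, 23, 40, 29), (35, 1, 39, 15, 21), (35, 1, 39, 31, 23), (35, 1, 39, 35, 39), (35, 1, 39, 38, 10), (35, 1, 39, 40, 29), (38, 1, 10, 15, 21), (38, 1, 10, 31, 23), (38, 1, 10, 35, 39), (38, 1, 10, 38, 10), (38, 1, 10, 40, 29), (40, 1, 29, 15, 21), (40, 1, 29, 31, 23), (40, 1, 29, 35, 39), (40, 1, 29, 38, 10), (40, 1, 29, 40, 29), (8, 36, 39, 18, 7), (8, 36, 39, 8, 39)}
Apply σ_{B > B2}; surviving tuples: {(15, 1, 21, 38, 10), (31, 1, 23, 15, 21), (31, 1, 23, 38, 10), (35, 1, 39, 15, 21), (35, 1, 39, 31, 23), (35, 1, 39, 38, 10), (35, 1, 39, 40, 29), (40, 1, 29, 15, 21), (40, 1, 29, 31, 23), (40, 1, 29, 38, 10), (8, 36, 39, 18, 7)}
Projecting to F, G, F2: {(15, 1, 38), (31, 1, 15), (31, 1, 38), (35, 1, 15), (35, 1, 31), (35, 1, 38), (35, 1, 40), (40, 1, 15), (40, 1, 31), (40, 1, 38), (8, 36, 18)}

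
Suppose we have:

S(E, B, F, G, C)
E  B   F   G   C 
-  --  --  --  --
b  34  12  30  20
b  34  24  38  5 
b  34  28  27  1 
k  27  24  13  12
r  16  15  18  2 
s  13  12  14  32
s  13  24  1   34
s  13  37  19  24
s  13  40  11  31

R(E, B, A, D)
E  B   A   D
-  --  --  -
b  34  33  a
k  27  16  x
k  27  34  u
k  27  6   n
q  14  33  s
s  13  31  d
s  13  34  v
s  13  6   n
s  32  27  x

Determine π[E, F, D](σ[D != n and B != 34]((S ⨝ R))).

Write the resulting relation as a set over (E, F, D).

Joining S and R on E, B yields {(b, 34, 12, 30, 20, 33, a), (b, 34, 24, 38, 5, 33, a), (b, 34, 28, 27, 1, 33, a), (k, 27, 24, 13, 12, 16, x), (k, 27, 24, 13, 12, 34, u), (k, 27, 24, 13, 12, 6, n), (s, 13, 12, 14, 32, 31, d), (s, 13, 12, 14, 32, 34, v), (s, 13, 12, 14, 32, 6, n), (s, 13, 24, 1, 34, 31, d), (s, 13, 24, 1, 34, 34, v), (s, 13, 24, 1, 34, 6, n), (s, 13, 37, 19, 24, 31, d), (s, 13, 37, 19, 24, 34, v), (s, 13, 37, 19, 24, 6, n), (s, 13, 40, 11, 31, 31, d), (s, 13, 40, 11, 31, 34, v), (s, 13, 40, 11, 31, 6, n)}.
σ[D != n and B != 34]: keep tuples satisfying D != n and B != 34 → {(k, 27, 24, 13, 12, 16, x), (k, 27, 24, 13, 12, 34, u), (s, 13, 12, 14, 32, 31, d), (s, 13, 12, 14, 32, 34, v), (s, 13, 24, 1, 34, 31, d), (s, 13, 24, 1, 34, 34, v), (s, 13, 37, 19, 24, 31, d), (s, 13, 37, 19, 24, 34, v), (s, 13, 40, 11, 31, 31, d), (s, 13, 40, 11, 31, 34, v)}
Keep only column(s) E, F, D: {(k, 24, u), (k, 24, x), (s, 12, d), (s, 12, v), (s, 24, d), (s, 24, v), (s, 37, d), (s, 37, v), (s, 40, d), (s, 40, v)}

{(k, 24, u), (k, 24, x), (s, 12, d), (s, 12, v), (s, 24, d), (s, 24, v), (s, 37, d), (s, 37, v), (s, 40, d), (s, 40, v)}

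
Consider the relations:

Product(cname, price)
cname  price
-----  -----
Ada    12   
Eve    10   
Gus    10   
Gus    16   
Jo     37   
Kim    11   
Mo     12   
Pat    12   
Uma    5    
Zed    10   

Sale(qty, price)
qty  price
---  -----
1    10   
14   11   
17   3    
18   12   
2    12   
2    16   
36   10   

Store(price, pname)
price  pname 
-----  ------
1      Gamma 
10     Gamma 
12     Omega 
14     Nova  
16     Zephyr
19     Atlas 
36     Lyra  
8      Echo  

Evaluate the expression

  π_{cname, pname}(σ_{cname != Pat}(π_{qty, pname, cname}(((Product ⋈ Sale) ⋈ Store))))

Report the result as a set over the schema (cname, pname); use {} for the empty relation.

{(Ada, Omega), (Eve, Gamma), (Gus, Gamma), (Gus, Zephyr), (Mo, Omega), (Zed, Gamma)}

Natural join on price: {(Ada, 12, 18), (Ada, 12, 2), (Eve, 10, 1), (Eve, 10, 36), (Gus, 10, 1), (Gus, 10, 36), (Gus, 16, 2), (Kim, 11, 14), (Mo, 12, 18), (Mo, 12, 2), (Pat, 12, 18), (Pat, 12, 2), (Zed, 10, 1), (Zed, 10, 36)}
Natural join on price: {(Ada, 12, 18, Omega), (Ada, 12, 2, Omega), (Eve, 10, 1, Gamma), (Eve, 10, 36, Gamma), (Gus, 10, 1, Gamma), (Gus, 10, 36, Gamma), (Gus, 16, 2, Zephyr), (Mo, 12, 18, Omega), (Mo, 12, 2, Omega), (Pat, 12, 18, Omega), (Pat, 12, 2, Omega), (Zed, 10, 1, Gamma), (Zed, 10, 36, Gamma)}
Projecting to qty, pname, cname: {(1, Gamma, Eve), (1, Gamma, Gus), (1, Gamma, Zed), (18, Omega, Ada), (18, Omega, Mo), (18, Omega, Pat), (2, Omega, Ada), (2, Omega, Mo), (2, Omega, Pat), (2, Zephyr, Gus), (36, Gamma, Eve), (36, Gamma, Gus), (36, Gamma, Zed)}
Selection cname != Pat: {(1, Gamma, Eve), (1, Gamma, Gus), (1, Gamma, Zed), (18, Omega, Ada), (18, Omega, Mo), (2, Omega, Ada), (2, Omega, Mo), (2, Zephyr, Gus), (36, Gamma, Eve), (36, Gamma, Gus), (36, Gamma, Zed)}
Projecting to cname, pname (5 duplicate(s) eliminated): {(Ada, Omega), (Eve, Gamma), (Gus, Gamma), (Gus, Zephyr), (Mo, Omega), (Zed, Gamma)}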